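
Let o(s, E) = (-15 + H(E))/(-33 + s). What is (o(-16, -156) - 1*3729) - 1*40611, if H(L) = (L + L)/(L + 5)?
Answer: -46867101/1057 ≈ -44340.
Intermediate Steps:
H(L) = 2*L/(5 + L) (H(L) = (2*L)/(5 + L) = 2*L/(5 + L))
o(s, E) = (-15 + 2*E/(5 + E))/(-33 + s)
(o(-16, -156) - 1*3729) - 1*40611 = ((-75 - 13*(-156))/((-33 - 16)*(5 - 156)) - 1*3729) - 1*40611 = ((-75 + 2028)/(-49*(-151)) - 3729) - 40611 = (-1/49*(-1/151)*1953 - 3729) - 40611 = (279/1057 - 3729) - 40611 = -3941274/1057 - 40611 = -46867101/1057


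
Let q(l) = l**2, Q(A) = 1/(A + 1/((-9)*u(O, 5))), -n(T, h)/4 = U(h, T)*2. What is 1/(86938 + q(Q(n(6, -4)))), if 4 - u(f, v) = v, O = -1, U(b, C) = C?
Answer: 185761/16149689899 ≈ 1.1502e-5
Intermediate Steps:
u(f, v) = 4 - v
n(T, h) = -8*T (n(T, h) = -4*T*2 = -8*T)
Q(A) = 1/(1/9 + A) (Q(A) = 1/(A + 1/((-9)*(4 - 1*5))) = 1/(A - 1/(9*(4 - 5))) = 1/(A - 1/9/(-1)) = 1/(A - 1/9*(-1)) = 1/(A + 1/9) = 1/(1/9 + A))
1/(86938 + q(Q(n(6, -4)))) = 1/(86938 + (9/(1 + 9*(-8*6)))**2) = 1/(86938 + (9/(1 + 9*(-48)))**2) = 1/(86938 + (9/(1 - 432))**2) = 1/(86938 + (9/(-431))**2) = 1/(86938 + (9*(-1/431))**2) = 1/(86938 + (-9/431)**2) = 1/(86938 + 81/185761) = 1/(16149689899/185761) = 185761/16149689899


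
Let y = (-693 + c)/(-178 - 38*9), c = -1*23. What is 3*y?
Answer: 537/130 ≈ 4.1308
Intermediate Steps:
c = -23
y = 179/130 (y = (-693 - 23)/(-178 - 38*9) = -716/(-178 - 342) = -716/(-520) = -716*(-1/520) = 179/130 ≈ 1.3769)
3*y = 3*(179/130) = 537/130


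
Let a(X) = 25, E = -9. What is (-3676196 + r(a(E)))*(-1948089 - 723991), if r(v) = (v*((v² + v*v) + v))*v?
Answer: 7693776057680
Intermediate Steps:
r(v) = v²*(v + 2*v²) (r(v) = (v*((v² + v²) + v))*v = (v*(2*v² + v))*v = (v*(v + 2*v²))*v = v²*(v + 2*v²))
(-3676196 + r(a(E)))*(-1948089 - 723991) = (-3676196 + 25³*(1 + 2*25))*(-1948089 - 723991) = (-3676196 + 15625*(1 + 50))*(-2672080) = (-3676196 + 15625*51)*(-2672080) = (-3676196 + 796875)*(-2672080) = -2879321*(-2672080) = 7693776057680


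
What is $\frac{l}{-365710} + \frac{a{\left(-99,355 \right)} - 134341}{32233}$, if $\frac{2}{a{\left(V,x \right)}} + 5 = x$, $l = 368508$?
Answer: $- \frac{1067639359224}{206288782525} \approx -5.1755$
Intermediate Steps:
$a{\left(V,x \right)} = \frac{2}{-5 + x}$
$\frac{l}{-365710} + \frac{a{\left(-99,355 \right)} - 134341}{32233} = \frac{368508}{-365710} + \frac{\frac{2}{-5 + 355} - 134341}{32233} = 368508 \left(- \frac{1}{365710}\right) + \left(\frac{2}{350} - 134341\right) \frac{1}{32233} = - \frac{184254}{182855} + \left(2 \cdot \frac{1}{350} - 134341\right) \frac{1}{32233} = - \frac{184254}{182855} + \left(\frac{1}{175} - 134341\right) \frac{1}{32233} = - \frac{184254}{182855} - \frac{23509674}{5640775} = - \frac{1067639359224}{206288782525}$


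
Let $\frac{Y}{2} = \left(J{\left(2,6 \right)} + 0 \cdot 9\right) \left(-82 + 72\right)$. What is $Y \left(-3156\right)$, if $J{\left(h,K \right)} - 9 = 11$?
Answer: $1262400$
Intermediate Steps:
$J{\left(h,K \right)} = 20$ ($J{\left(h,K \right)} = 9 + 11 = 20$)
$Y = -400$ ($Y = 2 \left(20 + 0 \cdot 9\right) \left(-82 + 72\right) = 2 \left(20 + 0\right) \left(-10\right) = 2 \cdot 20 \left(-10\right) = 2 \left(-200\right) = -400$)
$Y \left(-3156\right) = \left(-400\right) \left(-3156\right) = 1262400$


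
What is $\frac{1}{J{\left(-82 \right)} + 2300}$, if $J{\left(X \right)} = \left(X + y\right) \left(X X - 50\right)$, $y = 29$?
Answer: $- \frac{1}{351422} \approx -2.8456 \cdot 10^{-6}$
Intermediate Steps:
$J{\left(X \right)} = \left(-50 + X^{2}\right) \left(29 + X\right)$ ($J{\left(X \right)} = \left(X + 29\right) \left(X X - 50\right) = \left(29 + X\right) \left(X^{2} - 50\right) = \left(29 + X\right) \left(-50 + X^{2}\right) = \left(-50 + X^{2}\right) \left(29 + X\right)$)
$\frac{1}{J{\left(-82 \right)} + 2300} = \frac{1}{\left(-1450 + \left(-82\right)^{3} - -4100 + 29 \left(-82\right)^{2}\right) + 2300} = \frac{1}{\left(-1450 - 551368 + 4100 + 29 \cdot 6724\right) + 2300} = \frac{1}{\left(-1450 - 551368 + 4100 + 194996\right) + 2300} = \frac{1}{-353722 + 2300} = \frac{1}{-351422} = - \frac{1}{351422}$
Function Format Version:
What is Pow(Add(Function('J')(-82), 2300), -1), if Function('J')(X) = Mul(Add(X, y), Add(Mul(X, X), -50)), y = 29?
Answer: Rational(-1, 351422) ≈ -2.8456e-6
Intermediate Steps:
Function('J')(X) = Mul(Add(-50, Pow(X, 2)), Add(29, X)) (Function('J')(X) = Mul(Add(X, 29), Add(Mul(X, X), -50)) = Mul(Add(29, X), Add(Pow(X, 2), -50)) = Mul(Add(29, X), Add(-50, Pow(X, 2))) = Mul(Add(-50, Pow(X, 2)), Add(29, X)))
Pow(Add(Function('J')(-82), 2300), -1) = Pow(Add(Add(-1450, Pow(-82, 3), Mul(-50, -82), Mul(29, Pow(-82, 2))), 2300), -1) = Pow(Add(Add(-1450, -551368, 4100, Mul(29, 6724)), 2300), -1) = Pow(Add(Add(-1450, -551368, 4100, 194996), 2300), -1) = Pow(Add(-353722, 2300), -1) = Pow(-351422, -1) = Rational(-1, 351422)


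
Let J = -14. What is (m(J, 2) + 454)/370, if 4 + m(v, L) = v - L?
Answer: 217/185 ≈ 1.1730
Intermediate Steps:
m(v, L) = -4 + v - L (m(v, L) = -4 + (v - L) = -4 + v - L)
(m(J, 2) + 454)/370 = ((-4 - 14 - 1*2) + 454)/370 = ((-4 - 14 - 2) + 454)*(1/370) = (-20 + 454)*(1/370) = 434*(1/370) = 217/185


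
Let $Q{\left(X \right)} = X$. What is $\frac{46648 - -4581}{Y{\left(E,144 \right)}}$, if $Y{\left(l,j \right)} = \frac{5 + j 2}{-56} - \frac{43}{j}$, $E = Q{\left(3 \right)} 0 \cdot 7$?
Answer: $- \frac{51638832}{5575} \approx -9262.6$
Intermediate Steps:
$E = 0$ ($E = 3 \cdot 0 \cdot 7 = 0 \cdot 7 = 0$)
$Y{\left(l,j \right)} = - \frac{5}{56} - \frac{43}{j} - \frac{j}{28}$ ($Y{\left(l,j \right)} = \left(5 + 2 j\right) \left(- \frac{1}{56}\right) - \frac{43}{j} = \left(- \frac{5}{56} - \frac{j}{28}\right) - \frac{43}{j} = - \frac{5}{56} - \frac{43}{j} - \frac{j}{28}$)
$\frac{46648 - -4581}{Y{\left(E,144 \right)}} = \frac{46648 - -4581}{- \frac{5}{56} - \frac{43}{144} - \frac{36}{7}} = \frac{46648 + 4581}{- \frac{5}{56} - \frac{43}{144} - \frac{36}{7}} = \frac{51229}{- \frac{5}{56} - \frac{43}{144} - \frac{36}{7}} = \frac{51229}{- \frac{5575}{1008}} = 51229 \left(- \frac{1008}{5575}\right) = - \frac{51638832}{5575}$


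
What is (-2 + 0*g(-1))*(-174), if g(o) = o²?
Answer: 348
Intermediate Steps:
(-2 + 0*g(-1))*(-174) = (-2 + 0*(-1)²)*(-174) = (-2 + 0*1)*(-174) = (-2 + 0)*(-174) = -2*(-174) = 348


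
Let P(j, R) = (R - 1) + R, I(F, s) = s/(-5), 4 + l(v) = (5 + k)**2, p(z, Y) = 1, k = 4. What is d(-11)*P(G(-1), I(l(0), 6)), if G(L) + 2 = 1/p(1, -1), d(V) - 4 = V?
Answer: 119/5 ≈ 23.800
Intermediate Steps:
d(V) = 4 + V
G(L) = -1 (G(L) = -2 + 1/1 = -2 + 1 = -1)
l(v) = 77 (l(v) = -4 + (5 + 4)**2 = -4 + 9**2 = -4 + 81 = 77)
I(F, s) = -s/5 (I(F, s) = s*(-1/5) = -s/5)
P(j, R) = -1 + 2*R (P(j, R) = (-1 + R) + R = -1 + 2*R)
d(-11)*P(G(-1), I(l(0), 6)) = (4 - 11)*(-1 + 2*(-1/5*6)) = -7*(-1 + 2*(-6/5)) = -7*(-1 - 12/5) = -7*(-17/5) = 119/5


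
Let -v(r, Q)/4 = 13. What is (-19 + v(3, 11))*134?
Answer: -9514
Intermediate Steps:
v(r, Q) = -52 (v(r, Q) = -4*13 = -52)
(-19 + v(3, 11))*134 = (-19 - 52)*134 = -71*134 = -9514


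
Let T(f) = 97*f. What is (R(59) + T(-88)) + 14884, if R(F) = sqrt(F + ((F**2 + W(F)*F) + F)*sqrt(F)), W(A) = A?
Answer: 6348 + sqrt(59 + 7021*sqrt(59)) ≈ 6580.4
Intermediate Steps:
R(F) = sqrt(F + sqrt(F)*(F + 2*F**2)) (R(F) = sqrt(F + ((F**2 + F*F) + F)*sqrt(F)) = sqrt(F + ((F**2 + F**2) + F)*sqrt(F)) = sqrt(F + (2*F**2 + F)*sqrt(F)) = sqrt(F + (F + 2*F**2)*sqrt(F)) = sqrt(F + sqrt(F)*(F + 2*F**2)))
(R(59) + T(-88)) + 14884 = (sqrt(59 + 59**(3/2) + 2*59**(5/2)) + 97*(-88)) + 14884 = (sqrt(59 + 59*sqrt(59) + 2*(3481*sqrt(59))) - 8536) + 14884 = (sqrt(59 + 59*sqrt(59) + 6962*sqrt(59)) - 8536) + 14884 = (sqrt(59 + 7021*sqrt(59)) - 8536) + 14884 = (-8536 + sqrt(59 + 7021*sqrt(59))) + 14884 = 6348 + sqrt(59 + 7021*sqrt(59))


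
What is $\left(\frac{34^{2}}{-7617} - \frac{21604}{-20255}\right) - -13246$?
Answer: $\frac{2043764952298}{154282335} \approx 13247.0$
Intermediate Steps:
$\left(\frac{34^{2}}{-7617} - \frac{21604}{-20255}\right) - -13246 = \left(1156 \left(- \frac{1}{7617}\right) - - \frac{21604}{20255}\right) + 13246 = \left(- \frac{1156}{7617} + \frac{21604}{20255}\right) + 13246 = \frac{141142888}{154282335} + 13246 = \frac{2043764952298}{154282335}$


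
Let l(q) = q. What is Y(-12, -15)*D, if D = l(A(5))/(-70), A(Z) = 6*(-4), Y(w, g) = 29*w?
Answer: -4176/35 ≈ -119.31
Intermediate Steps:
A(Z) = -24
D = 12/35 (D = -24/(-70) = -24*(-1/70) = 12/35 ≈ 0.34286)
Y(-12, -15)*D = (29*(-12))*(12/35) = -348*12/35 = -4176/35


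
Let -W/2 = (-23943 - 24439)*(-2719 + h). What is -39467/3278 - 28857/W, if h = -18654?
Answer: -3710139421849/308152408828 ≈ -12.040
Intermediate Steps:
W = -2068136972 (W = -2*(-23943 - 24439)*(-2719 - 18654) = -(-96764)*(-21373) = -2*1034068486 = -2068136972)
-39467/3278 - 28857/W = -39467/3278 - 28857/(-2068136972) = -39467*1/3278 - 28857*(-1/2068136972) = -39467/3278 + 28857/2068136972 = -3710139421849/308152408828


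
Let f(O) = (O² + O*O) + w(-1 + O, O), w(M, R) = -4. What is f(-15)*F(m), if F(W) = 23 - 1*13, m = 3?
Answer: 4460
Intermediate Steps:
F(W) = 10 (F(W) = 23 - 13 = 10)
f(O) = -4 + 2*O² (f(O) = (O² + O*O) - 4 = (O² + O²) - 4 = 2*O² - 4 = -4 + 2*O²)
f(-15)*F(m) = (-4 + 2*(-15)²)*10 = (-4 + 2*225)*10 = (-4 + 450)*10 = 446*10 = 4460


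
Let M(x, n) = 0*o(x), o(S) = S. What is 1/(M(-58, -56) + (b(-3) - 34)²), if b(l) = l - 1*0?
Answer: 1/1369 ≈ 0.00073046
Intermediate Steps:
b(l) = l (b(l) = l + 0 = l)
M(x, n) = 0 (M(x, n) = 0*x = 0)
1/(M(-58, -56) + (b(-3) - 34)²) = 1/(0 + (-3 - 34)²) = 1/(0 + (-37)²) = 1/(0 + 1369) = 1/1369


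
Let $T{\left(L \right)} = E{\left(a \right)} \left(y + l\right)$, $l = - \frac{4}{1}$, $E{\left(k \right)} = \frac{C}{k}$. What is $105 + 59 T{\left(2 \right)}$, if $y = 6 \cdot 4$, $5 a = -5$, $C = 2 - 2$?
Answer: $105$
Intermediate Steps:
$C = 0$ ($C = 2 - 2 = 0$)
$a = -1$ ($a = \frac{1}{5} \left(-5\right) = -1$)
$E{\left(k \right)} = 0$ ($E{\left(k \right)} = \frac{0}{k} = 0$)
$y = 24$
$l = -4$ ($l = \left(-4\right) 1 = -4$)
$T{\left(L \right)} = 0$ ($T{\left(L \right)} = 0 \left(24 - 4\right) = 0 \cdot 20 = 0$)
$105 + 59 T{\left(2 \right)} = 105 + 59 \cdot 0 = 105 + 0 = 105$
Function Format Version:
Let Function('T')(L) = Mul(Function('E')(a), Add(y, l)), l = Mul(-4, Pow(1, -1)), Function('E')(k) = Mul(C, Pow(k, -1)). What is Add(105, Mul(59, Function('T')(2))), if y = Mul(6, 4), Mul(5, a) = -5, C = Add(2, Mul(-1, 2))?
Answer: 105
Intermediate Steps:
C = 0 (C = Add(2, -2) = 0)
a = -1 (a = Mul(Rational(1, 5), -5) = -1)
Function('E')(k) = 0 (Function('E')(k) = Mul(0, Pow(k, -1)) = 0)
y = 24
l = -4 (l = Mul(-4, 1) = -4)
Function('T')(L) = 0 (Function('T')(L) = Mul(0, Add(24, -4)) = Mul(0, 20) = 0)
Add(105, Mul(59, Function('T')(2))) = Add(105, Mul(59, 0)) = Add(105, 0) = 105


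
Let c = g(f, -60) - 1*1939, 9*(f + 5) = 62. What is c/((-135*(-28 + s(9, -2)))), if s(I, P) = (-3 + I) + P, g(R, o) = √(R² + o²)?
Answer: -1939/3240 + √291889/29160 ≈ -0.57993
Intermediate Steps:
f = 17/9 (f = -5 + (⅑)*62 = -5 + 62/9 = 17/9 ≈ 1.8889)
s(I, P) = -3 + I + P
c = -1939 + √291889/9 (c = √((17/9)² + (-60)²) - 1*1939 = √(289/81 + 3600) - 1939 = √(291889/81) - 1939 = √291889/9 - 1939 = -1939 + √291889/9 ≈ -1879.0)
c/((-135*(-28 + s(9, -2)))) = (-1939 + √291889/9)/((-135*(-28 + (-3 + 9 - 2)))) = (-1939 + √291889/9)/((-135*(-28 + 4))) = (-1939 + √291889/9)/((-135*(-24))) = (-1939 + √291889/9)/3240 = (-1939 + √291889/9)*(1/3240) = -1939/3240 + √291889/29160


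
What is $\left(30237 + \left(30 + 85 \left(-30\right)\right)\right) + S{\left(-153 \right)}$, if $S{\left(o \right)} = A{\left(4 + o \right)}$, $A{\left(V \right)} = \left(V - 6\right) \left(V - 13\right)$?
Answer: $52827$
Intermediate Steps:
$A{\left(V \right)} = \left(-13 + V\right) \left(-6 + V\right)$ ($A{\left(V \right)} = \left(-6 + V\right) \left(-13 + V\right) = \left(-13 + V\right) \left(-6 + V\right)$)
$S{\left(o \right)} = 2 + \left(4 + o\right)^{2} - 19 o$ ($S{\left(o \right)} = 78 + \left(4 + o\right)^{2} - 19 \left(4 + o\right) = 78 + \left(4 + o\right)^{2} - \left(76 + 19 o\right) = 2 + \left(4 + o\right)^{2} - 19 o$)
$\left(30237 + \left(30 + 85 \left(-30\right)\right)\right) + S{\left(-153 \right)} = \left(30237 + \left(30 + 85 \left(-30\right)\right)\right) + \left(18 + \left(-153\right)^{2} - -1683\right) = \left(30237 + \left(30 - 2550\right)\right) + \left(18 + 23409 + 1683\right) = \left(30237 - 2520\right) + 25110 = 27717 + 25110 = 52827$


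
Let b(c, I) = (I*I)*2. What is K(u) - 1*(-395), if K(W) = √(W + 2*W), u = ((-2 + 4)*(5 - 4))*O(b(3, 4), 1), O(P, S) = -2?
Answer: 395 + 2*I*√3 ≈ 395.0 + 3.4641*I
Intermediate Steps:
b(c, I) = 2*I² (b(c, I) = I²*2 = 2*I²)
u = -4 (u = ((-2 + 4)*(5 - 4))*(-2) = (2*1)*(-2) = 2*(-2) = -4)
K(W) = √3*√W (K(W) = √(3*W) = √3*√W)
K(u) - 1*(-395) = √3*√(-4) - 1*(-395) = √3*(2*I) + 395 = 2*I*√3 + 395 = 395 + 2*I*√3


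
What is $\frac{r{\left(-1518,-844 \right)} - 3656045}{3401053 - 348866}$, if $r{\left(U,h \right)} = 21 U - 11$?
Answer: $- \frac{3687934}{3052187} \approx -1.2083$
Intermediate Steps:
$r{\left(U,h \right)} = -11 + 21 U$
$\frac{r{\left(-1518,-844 \right)} - 3656045}{3401053 - 348866} = \frac{\left(-11 + 21 \left(-1518\right)\right) - 3656045}{3401053 - 348866} = \frac{\left(-11 - 31878\right) - 3656045}{3052187} = \left(-31889 - 3656045\right) \frac{1}{3052187} = \left(-3687934\right) \frac{1}{3052187} = - \frac{3687934}{3052187}$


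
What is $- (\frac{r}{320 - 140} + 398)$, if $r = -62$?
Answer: $- \frac{35789}{90} \approx -397.66$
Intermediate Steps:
$- (\frac{r}{320 - 140} + 398) = - (- \frac{62}{320 - 140} + 398) = - (- \frac{62}{180} + 398) = - (\left(-62\right) \frac{1}{180} + 398) = - (- \frac{31}{90} + 398) = \left(-1\right) \frac{35789}{90} = - \frac{35789}{90}$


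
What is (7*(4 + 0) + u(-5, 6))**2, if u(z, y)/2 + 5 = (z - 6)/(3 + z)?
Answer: 841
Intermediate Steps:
u(z, y) = -10 + 2*(-6 + z)/(3 + z) (u(z, y) = -10 + 2*((z - 6)/(3 + z)) = -10 + 2*((-6 + z)/(3 + z)) = -10 + 2*(-6 + z)/(3 + z))
(7*(4 + 0) + u(-5, 6))**2 = (7*(4 + 0) + 2*(-21 - 4*(-5))/(3 - 5))**2 = (7*4 + 2*(-21 + 20)/(-2))**2 = (28 + 2*(-1/2)*(-1))**2 = (28 + 1)**2 = 29**2 = 841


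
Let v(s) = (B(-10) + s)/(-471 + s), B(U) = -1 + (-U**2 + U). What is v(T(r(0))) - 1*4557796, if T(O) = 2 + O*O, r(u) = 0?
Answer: -2137606215/469 ≈ -4.5578e+6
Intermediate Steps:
B(U) = -1 + U - U**2 (B(U) = -1 + (U - U**2) = -1 + U - U**2)
T(O) = 2 + O**2
v(s) = (-111 + s)/(-471 + s) (v(s) = ((-1 - 10 - 1*(-10)**2) + s)/(-471 + s) = ((-1 - 10 - 1*100) + s)/(-471 + s) = ((-1 - 10 - 100) + s)/(-471 + s) = (-111 + s)/(-471 + s))
v(T(r(0))) - 1*4557796 = (-111 + (2 + 0**2))/(-471 + (2 + 0**2)) - 1*4557796 = (-111 + (2 + 0))/(-471 + (2 + 0)) - 4557796 = (-111 + 2)/(-471 + 2) - 4557796 = -109/(-469) - 4557796 = -1/469*(-109) - 4557796 = 109/469 - 4557796 = -2137606215/469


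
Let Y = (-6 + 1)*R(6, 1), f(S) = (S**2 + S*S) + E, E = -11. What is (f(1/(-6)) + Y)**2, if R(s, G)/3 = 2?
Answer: 543169/324 ≈ 1676.4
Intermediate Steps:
R(s, G) = 6 (R(s, G) = 3*2 = 6)
f(S) = -11 + 2*S**2 (f(S) = (S**2 + S*S) - 11 = (S**2 + S**2) - 11 = 2*S**2 - 11 = -11 + 2*S**2)
Y = -30 (Y = (-6 + 1)*6 = -5*6 = -30)
(f(1/(-6)) + Y)**2 = ((-11 + 2*(1/(-6))**2) - 30)**2 = ((-11 + 2*(-1/6)**2) - 30)**2 = ((-11 + 2*(1/36)) - 30)**2 = ((-11 + 1/18) - 30)**2 = (-197/18 - 30)**2 = (-737/18)**2 = 543169/324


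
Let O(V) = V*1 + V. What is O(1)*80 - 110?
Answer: 50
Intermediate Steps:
O(V) = 2*V (O(V) = V + V = 2*V)
O(1)*80 - 110 = (2*1)*80 - 110 = 2*80 - 110 = 160 - 110 = 50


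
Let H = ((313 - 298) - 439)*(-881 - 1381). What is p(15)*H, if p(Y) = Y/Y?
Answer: 959088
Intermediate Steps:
p(Y) = 1
H = 959088 (H = (15 - 439)*(-2262) = -424*(-2262) = 959088)
p(15)*H = 1*959088 = 959088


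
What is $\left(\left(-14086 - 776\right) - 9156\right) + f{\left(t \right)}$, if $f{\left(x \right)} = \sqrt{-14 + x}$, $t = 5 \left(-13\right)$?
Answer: $-24018 + i \sqrt{79} \approx -24018.0 + 8.8882 i$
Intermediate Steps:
$t = -65$
$\left(\left(-14086 - 776\right) - 9156\right) + f{\left(t \right)} = \left(\left(-14086 - 776\right) - 9156\right) + \sqrt{-14 - 65} = \left(-14862 - 9156\right) + \sqrt{-79} = -24018 + i \sqrt{79}$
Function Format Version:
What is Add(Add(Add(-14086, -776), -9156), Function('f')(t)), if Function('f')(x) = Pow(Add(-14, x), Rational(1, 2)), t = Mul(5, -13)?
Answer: Add(-24018, Mul(I, Pow(79, Rational(1, 2)))) ≈ Add(-24018., Mul(8.8882, I))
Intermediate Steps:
t = -65
Add(Add(Add(-14086, -776), -9156), Function('f')(t)) = Add(Add(Add(-14086, -776), -9156), Pow(Add(-14, -65), Rational(1, 2))) = Add(Add(-14862, -9156), Pow(-79, Rational(1, 2))) = Add(-24018, Mul(I, Pow(79, Rational(1, 2))))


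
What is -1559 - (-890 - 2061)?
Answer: 1392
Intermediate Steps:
-1559 - (-890 - 2061) = -1559 - 1*(-2951) = -1559 + 2951 = 1392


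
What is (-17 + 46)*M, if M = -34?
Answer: -986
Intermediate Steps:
(-17 + 46)*M = (-17 + 46)*(-34) = 29*(-34) = -986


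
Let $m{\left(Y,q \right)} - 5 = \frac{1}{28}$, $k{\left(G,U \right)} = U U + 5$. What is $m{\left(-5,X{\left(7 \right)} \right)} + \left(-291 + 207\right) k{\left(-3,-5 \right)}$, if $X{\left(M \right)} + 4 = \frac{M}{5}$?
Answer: $- \frac{70419}{28} \approx -2515.0$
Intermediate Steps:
$X{\left(M \right)} = -4 + \frac{M}{5}$
$k{\left(G,U \right)} = 5 + U^{2}$ ($k{\left(G,U \right)} = U^{2} + 5 = 5 + U^{2}$)
$m{\left(Y,q \right)} = \frac{141}{28}$ ($m{\left(Y,q \right)} = 5 + \frac{1}{28} = \frac{141}{28}$)
$m{\left(-5,X{\left(7 \right)} \right)} + \left(-291 + 207\right) k{\left(-3,-5 \right)} = \frac{141}{28} + \left(-291 + 207\right) \left(5 + \left(-5\right)^{2}\right) = \frac{141}{28} - 84 \left(5 + 25\right) = \frac{141}{28} - 2520 = - \frac{70419}{28}$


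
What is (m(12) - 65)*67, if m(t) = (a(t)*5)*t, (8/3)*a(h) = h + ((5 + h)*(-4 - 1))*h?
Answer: -1523915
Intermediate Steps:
a(h) = 3*h/8 + 3*h*(-25 - 5*h)/8 (a(h) = 3*(h + ((5 + h)*(-4 - 1))*h)/8 = 3*(h + ((5 + h)*(-5))*h)/8 = 3*(h + (-25 - 5*h)*h)/8 = 3*(h + h*(-25 - 5*h))/8 = 3*h/8 + 3*h*(-25 - 5*h)/8)
m(t) = -15*t**2*(24 + 5*t)/8 (m(t) = (-3*t*(24 + 5*t)/8*5)*t = (-15*t*(24 + 5*t)/8)*t = -15*t**2*(24 + 5*t)/8)
(m(12) - 65)*67 = (12**2*(-45 - 75/8*12) - 65)*67 = (144*(-45 - 225/2) - 65)*67 = (144*(-315/2) - 65)*67 = (-22680 - 65)*67 = -22745*67 = -1523915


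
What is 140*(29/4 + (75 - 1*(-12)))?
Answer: 13195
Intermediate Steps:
140*(29/4 + (75 - 1*(-12))) = 140*(29*(¼) + (75 + 12)) = 140*(29/4 + 87) = 140*(377/4) = 13195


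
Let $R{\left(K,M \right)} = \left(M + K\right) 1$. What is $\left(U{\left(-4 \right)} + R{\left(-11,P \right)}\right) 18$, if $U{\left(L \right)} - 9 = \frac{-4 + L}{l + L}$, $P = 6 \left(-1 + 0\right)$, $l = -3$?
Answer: $- \frac{864}{7} \approx -123.43$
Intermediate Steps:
$P = -6$ ($P = 6 \left(-1\right) = -6$)
$R{\left(K,M \right)} = K + M$ ($R{\left(K,M \right)} = \left(K + M\right) 1 = K + M$)
$U{\left(L \right)} = 9 + \frac{-4 + L}{-3 + L}$
$\left(U{\left(-4 \right)} + R{\left(-11,P \right)}\right) 18 = \left(\frac{-31 + 10 \left(-4\right)}{-3 - 4} - 17\right) 18 = \left(\frac{-31 - 40}{-7} - 17\right) 18 = \left(\left(- \frac{1}{7}\right) \left(-71\right) - 17\right) 18 = \left(\frac{71}{7} - 17\right) 18 = \left(- \frac{48}{7}\right) 18 = - \frac{864}{7}$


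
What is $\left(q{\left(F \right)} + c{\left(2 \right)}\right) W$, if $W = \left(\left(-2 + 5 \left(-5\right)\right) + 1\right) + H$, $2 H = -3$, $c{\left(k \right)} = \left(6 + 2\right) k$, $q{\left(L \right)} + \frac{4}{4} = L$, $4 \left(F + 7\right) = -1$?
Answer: $- \frac{1705}{8} \approx -213.13$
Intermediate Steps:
$F = - \frac{29}{4}$ ($F = -7 + \frac{1}{4} \left(-1\right) = -7 - \frac{1}{4} = - \frac{29}{4} \approx -7.25$)
$q{\left(L \right)} = -1 + L$
$c{\left(k \right)} = 8 k$
$H = - \frac{3}{2}$ ($H = \frac{1}{2} \left(-3\right) = - \frac{3}{2} \approx -1.5$)
$W = - \frac{55}{2}$ ($W = \left(\left(-2 + 5 \left(-5\right)\right) + 1\right) - \frac{3}{2} = \left(\left(-2 - 25\right) + 1\right) - \frac{3}{2} = \left(-27 + 1\right) - \frac{3}{2} = -26 - \frac{3}{2} = - \frac{55}{2} \approx -27.5$)
$\left(q{\left(F \right)} + c{\left(2 \right)}\right) W = \left(\left(-1 - \frac{29}{4}\right) + 8 \cdot 2\right) \left(- \frac{55}{2}\right) = \left(- \frac{33}{4} + 16\right) \left(- \frac{55}{2}\right) = \frac{31}{4} \left(- \frac{55}{2}\right) = - \frac{1705}{8}$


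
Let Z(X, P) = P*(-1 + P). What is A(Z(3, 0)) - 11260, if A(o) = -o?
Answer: -11260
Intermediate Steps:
A(Z(3, 0)) - 11260 = -0*(-1 + 0) - 11260 = -0*(-1) - 11260 = -1*0 - 11260 = 0 - 11260 = -11260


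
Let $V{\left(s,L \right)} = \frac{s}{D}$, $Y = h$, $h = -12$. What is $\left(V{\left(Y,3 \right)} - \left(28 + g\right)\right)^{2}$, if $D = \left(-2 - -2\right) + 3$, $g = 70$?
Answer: $10404$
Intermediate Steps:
$D = 3$ ($D = \left(-2 + 2\right) + 3 = 0 + 3 = 3$)
$Y = -12$
$V{\left(s,L \right)} = \frac{s}{3}$
$\left(V{\left(Y,3 \right)} - \left(28 + g\right)\right)^{2} = \left(\frac{1}{3} \left(-12\right) - 98\right)^{2} = \left(-4 - 98\right)^{2} = \left(-102\right)^{2} = 10404$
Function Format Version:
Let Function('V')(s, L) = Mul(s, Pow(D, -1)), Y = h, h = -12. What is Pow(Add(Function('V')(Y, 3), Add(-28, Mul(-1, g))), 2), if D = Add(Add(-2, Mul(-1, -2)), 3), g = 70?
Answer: 10404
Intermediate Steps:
D = 3 (D = Add(Add(-2, 2), 3) = Add(0, 3) = 3)
Y = -12
Function('V')(s, L) = Mul(Rational(1, 3), s) (Function('V')(s, L) = Mul(s, Pow(3, -1)) = Mul(s, Rational(1, 3)) = Mul(Rational(1, 3), s))
Pow(Add(Function('V')(Y, 3), Add(-28, Mul(-1, g))), 2) = Pow(Add(Mul(Rational(1, 3), -12), Add(-28, Mul(-1, 70))), 2) = Pow(Add(-4, Add(-28, -70)), 2) = Pow(Add(-4, -98), 2) = Pow(-102, 2) = 10404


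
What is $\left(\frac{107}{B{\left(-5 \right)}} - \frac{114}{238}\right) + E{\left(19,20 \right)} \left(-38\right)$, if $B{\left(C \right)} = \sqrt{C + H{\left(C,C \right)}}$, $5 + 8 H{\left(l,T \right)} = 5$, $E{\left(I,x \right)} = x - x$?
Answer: $- \frac{57}{119} - \frac{107 i \sqrt{5}}{5} \approx -0.47899 - 47.852 i$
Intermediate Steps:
$E{\left(I,x \right)} = 0$
$H{\left(l,T \right)} = 0$ ($H{\left(l,T \right)} = - \frac{5}{8} + \frac{1}{8} \cdot 5 = - \frac{5}{8} + \frac{5}{8} = 0$)
$B{\left(C \right)} = \sqrt{C}$ ($B{\left(C \right)} = \sqrt{C + 0} = \sqrt{C}$)
$\left(\frac{107}{B{\left(-5 \right)}} - \frac{114}{238}\right) + E{\left(19,20 \right)} \left(-38\right) = \left(\frac{107}{\sqrt{-5}} - \frac{114}{238}\right) + 0 \left(-38\right) = \left(\frac{107}{i \sqrt{5}} - \frac{57}{119}\right) + 0 = \left(107 \left(- \frac{i \sqrt{5}}{5}\right) - \frac{57}{119}\right) + 0 = \left(- \frac{107 i \sqrt{5}}{5} - \frac{57}{119}\right) + 0 = \left(- \frac{57}{119} - \frac{107 i \sqrt{5}}{5}\right) + 0 = - \frac{57}{119} - \frac{107 i \sqrt{5}}{5}$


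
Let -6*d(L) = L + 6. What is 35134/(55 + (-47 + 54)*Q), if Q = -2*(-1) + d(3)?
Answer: 70268/117 ≈ 600.58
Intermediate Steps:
d(L) = -1 - L/6 (d(L) = -(L + 6)/6 = -(6 + L)/6 = -1 - L/6)
Q = 1/2 (Q = -2*(-1) + (-1 - 1/6*3) = 2 + (-1 - 1/2) = 2 - 3/2 = 1/2 ≈ 0.50000)
35134/(55 + (-47 + 54)*Q) = 35134/(55 + (-47 + 54)*(1/2)) = 35134/(55 + 7*(1/2)) = 35134/(55 + 7/2) = 35134/(117/2) = 35134*(2/117) = 70268/117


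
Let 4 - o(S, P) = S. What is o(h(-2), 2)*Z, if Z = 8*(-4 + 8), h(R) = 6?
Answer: -64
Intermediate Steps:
o(S, P) = 4 - S
Z = 32 (Z = 8*4 = 32)
o(h(-2), 2)*Z = (4 - 1*6)*32 = (4 - 6)*32 = -2*32 = -64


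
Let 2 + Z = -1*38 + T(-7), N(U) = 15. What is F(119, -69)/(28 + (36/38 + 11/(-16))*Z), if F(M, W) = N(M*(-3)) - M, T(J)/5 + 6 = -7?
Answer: -31616/217 ≈ -145.70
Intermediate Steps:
T(J) = -65 (T(J) = -30 + 5*(-7) = -30 - 35 = -65)
Z = -105 (Z = -2 + (-1*38 - 65) = -2 + (-38 - 65) = -2 - 103 = -105)
F(M, W) = 15 - M
F(119, -69)/(28 + (36/38 + 11/(-16))*Z) = (15 - 1*119)/(28 + (36/38 + 11/(-16))*(-105)) = (15 - 119)/(28 + (36*(1/38) + 11*(-1/16))*(-105)) = -104/(28 + (18/19 - 11/16)*(-105)) = -104/(28 + (79/304)*(-105)) = -104/(28 - 8295/304) = -104/217/304 = -104*304/217 = -31616/217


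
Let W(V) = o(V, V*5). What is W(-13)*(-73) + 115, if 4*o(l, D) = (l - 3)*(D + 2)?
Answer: -18281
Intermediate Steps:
o(l, D) = (-3 + l)*(2 + D)/4 (o(l, D) = ((l - 3)*(D + 2))/4 = ((-3 + l)*(2 + D))/4 = (-3 + l)*(2 + D)/4)
W(V) = -3/2 - 13*V/4 + 5*V**2/4 (W(V) = -3/2 + V/2 - 3*V*5/4 + (V*5)*V/4 = -3/2 + V/2 - 15*V/4 + (5*V)*V/4 = -3/2 + V/2 - 15*V/4 + 5*V**2/4 = -3/2 - 13*V/4 + 5*V**2/4)
W(-13)*(-73) + 115 = (-3/2 - 13/4*(-13) + (5/4)*(-13)**2)*(-73) + 115 = (-3/2 + 169/4 + (5/4)*169)*(-73) + 115 = (-3/2 + 169/4 + 845/4)*(-73) + 115 = 252*(-73) + 115 = -18396 + 115 = -18281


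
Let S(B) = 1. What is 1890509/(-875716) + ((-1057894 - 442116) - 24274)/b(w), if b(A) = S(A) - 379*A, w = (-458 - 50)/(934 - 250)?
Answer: -3567952185665/660946651 ≈ -5398.2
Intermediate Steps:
w = -127/171 (w = -508/684 = -508*1/684 = -127/171 ≈ -0.74269)
b(A) = 1 - 379*A
1890509/(-875716) + ((-1057894 - 442116) - 24274)/b(w) = 1890509/(-875716) + ((-1057894 - 442116) - 24274)/(1 - 379*(-127/171)) = 1890509*(-1/875716) + (-1500010 - 24274)/(1 + 48133/171) = -1890509/875716 - 1524284/48304/171 = -1890509/875716 - 1524284*171/48304 = -1890509/875716 - 65163141/12076 = -3567952185665/660946651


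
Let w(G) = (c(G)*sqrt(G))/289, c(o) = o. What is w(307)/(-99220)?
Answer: -307*sqrt(307)/28674580 ≈ -0.00018759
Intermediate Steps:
w(G) = G**(3/2)/289 (w(G) = (G*sqrt(G))/289 = G**(3/2)*(1/289) = G**(3/2)/289)
w(307)/(-99220) = (307**(3/2)/289)/(-99220) = ((307*sqrt(307))/289)*(-1/99220) = (307*sqrt(307)/289)*(-1/99220) = -307*sqrt(307)/28674580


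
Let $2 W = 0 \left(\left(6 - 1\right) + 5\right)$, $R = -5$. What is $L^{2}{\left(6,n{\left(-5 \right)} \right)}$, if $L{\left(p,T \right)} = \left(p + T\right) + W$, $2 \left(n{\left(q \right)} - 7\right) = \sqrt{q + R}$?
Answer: $\frac{\left(26 + i \sqrt{10}\right)^{2}}{4} \approx 166.5 + 41.11 i$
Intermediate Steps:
$W = 0$ ($W = \frac{0 \left(\left(6 - 1\right) + 5\right)}{2} = \frac{0 \left(5 + 5\right)}{2} = \frac{0 \cdot 10}{2} = \frac{1}{2} \cdot 0 = 0$)
$n{\left(q \right)} = 7 + \frac{\sqrt{-5 + q}}{2}$ ($n{\left(q \right)} = 7 + \frac{\sqrt{q - 5}}{2} = 7 + \frac{\sqrt{-5 + q}}{2}$)
$L{\left(p,T \right)} = T + p$ ($L{\left(p,T \right)} = \left(p + T\right) + 0 = \left(T + p\right) + 0 = T + p$)
$L^{2}{\left(6,n{\left(-5 \right)} \right)} = \left(\left(7 + \frac{\sqrt{-5 - 5}}{2}\right) + 6\right)^{2} = \left(\left(7 + \frac{\sqrt{-10}}{2}\right) + 6\right)^{2} = \left(\left(7 + \frac{i \sqrt{10}}{2}\right) + 6\right)^{2} = \left(13 + \frac{i \sqrt{10}}{2}\right)^{2}$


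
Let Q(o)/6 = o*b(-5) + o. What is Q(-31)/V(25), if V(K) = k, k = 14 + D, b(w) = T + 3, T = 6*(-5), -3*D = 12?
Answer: 2418/5 ≈ 483.60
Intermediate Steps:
D = -4 (D = -1/3*12 = -4)
T = -30
b(w) = -27 (b(w) = -30 + 3 = -27)
k = 10 (k = 14 - 4 = 10)
Q(o) = -156*o (Q(o) = 6*(o*(-27) + o) = 6*(-27*o + o) = 6*(-26*o) = -156*o)
V(K) = 10
Q(-31)/V(25) = -156*(-31)/10 = 4836*(1/10) = 2418/5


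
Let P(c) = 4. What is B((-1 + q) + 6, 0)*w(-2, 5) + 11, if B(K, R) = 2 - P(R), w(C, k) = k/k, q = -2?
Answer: 9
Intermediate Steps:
w(C, k) = 1
B(K, R) = -2 (B(K, R) = 2 - 1*4 = 2 - 4 = -2)
B((-1 + q) + 6, 0)*w(-2, 5) + 11 = -2*1 + 11 = -2 + 11 = 9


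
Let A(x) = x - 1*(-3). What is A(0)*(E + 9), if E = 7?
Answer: 48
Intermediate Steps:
A(x) = 3 + x (A(x) = x + 3 = 3 + x)
A(0)*(E + 9) = (3 + 0)*(7 + 9) = 3*16 = 48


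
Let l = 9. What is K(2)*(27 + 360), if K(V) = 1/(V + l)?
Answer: 387/11 ≈ 35.182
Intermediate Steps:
K(V) = 1/(9 + V) (K(V) = 1/(V + 9) = 1/(9 + V))
K(2)*(27 + 360) = (27 + 360)/(9 + 2) = 387/11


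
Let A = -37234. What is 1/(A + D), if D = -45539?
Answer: -1/82773 ≈ -1.2081e-5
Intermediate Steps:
1/(A + D) = 1/(-37234 - 45539) = 1/(-82773) = -1/82773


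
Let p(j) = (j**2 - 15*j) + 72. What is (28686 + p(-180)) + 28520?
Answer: 92378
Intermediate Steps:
p(j) = 72 + j**2 - 15*j
(28686 + p(-180)) + 28520 = (28686 + (72 + (-180)**2 - 15*(-180))) + 28520 = (28686 + (72 + 32400 + 2700)) + 28520 = (28686 + 35172) + 28520 = 63858 + 28520 = 92378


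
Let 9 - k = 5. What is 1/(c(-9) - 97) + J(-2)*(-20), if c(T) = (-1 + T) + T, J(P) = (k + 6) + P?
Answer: -18561/116 ≈ -160.01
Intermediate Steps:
k = 4 (k = 9 - 1*5 = 9 - 5 = 4)
J(P) = 10 + P (J(P) = (4 + 6) + P = 10 + P)
c(T) = -1 + 2*T
1/(c(-9) - 97) + J(-2)*(-20) = 1/((-1 + 2*(-9)) - 97) + (10 - 2)*(-20) = 1/((-1 - 18) - 97) + 8*(-20) = 1/(-19 - 97) - 160 = 1/(-116) - 160 = -1/116 - 160 = -18561/116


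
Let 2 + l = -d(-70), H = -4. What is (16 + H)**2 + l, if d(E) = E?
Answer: 212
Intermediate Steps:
l = 68 (l = -2 - 1*(-70) = -2 + 70 = 68)
(16 + H)**2 + l = (16 - 4)**2 + 68 = 12**2 + 68 = 144 + 68 = 212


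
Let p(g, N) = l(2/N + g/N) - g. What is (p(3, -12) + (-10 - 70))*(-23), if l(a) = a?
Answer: 23023/12 ≈ 1918.6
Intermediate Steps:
p(g, N) = -g + 2/N + g/N (p(g, N) = (2/N + g/N) - g = -g + 2/N + g/N)
(p(3, -12) + (-10 - 70))*(-23) = ((2 + 3 - 1*(-12)*3)/(-12) + (-10 - 70))*(-23) = (-(2 + 3 + 36)/12 - 80)*(-23) = (-1/12*41 - 80)*(-23) = (-41/12 - 80)*(-23) = -1001/12*(-23) = 23023/12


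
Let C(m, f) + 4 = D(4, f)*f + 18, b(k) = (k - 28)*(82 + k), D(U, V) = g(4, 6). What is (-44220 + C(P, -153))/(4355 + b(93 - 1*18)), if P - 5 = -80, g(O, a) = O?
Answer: -22409/5867 ≈ -3.8195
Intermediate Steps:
P = -75 (P = 5 - 80 = -75)
D(U, V) = 4
b(k) = (-28 + k)*(82 + k)
C(m, f) = 14 + 4*f (C(m, f) = -4 + (4*f + 18) = -4 + (18 + 4*f) = 14 + 4*f)
(-44220 + C(P, -153))/(4355 + b(93 - 1*18)) = (-44220 + (14 + 4*(-153)))/(4355 + (-2296 + (93 - 1*18)² + 54*(93 - 1*18))) = (-44220 + (14 - 612))/(4355 + (-2296 + (93 - 18)² + 54*(93 - 18))) = (-44220 - 598)/(4355 + (-2296 + 75² + 54*75)) = -44818/(4355 + (-2296 + 5625 + 4050)) = -44818/(4355 + 7379) = -44818/11734 = -44818*1/11734 = -22409/5867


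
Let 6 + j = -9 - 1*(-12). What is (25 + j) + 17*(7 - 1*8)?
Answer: 5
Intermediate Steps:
j = -3 (j = -6 + (-9 - 1*(-12)) = -6 + (-9 + 12) = -6 + 3 = -3)
(25 + j) + 17*(7 - 1*8) = (25 - 3) + 17*(7 - 1*8) = 22 + 17*(7 - 8) = 22 + 17*(-1) = 22 - 17 = 5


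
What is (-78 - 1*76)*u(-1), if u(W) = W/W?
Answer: -154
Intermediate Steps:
u(W) = 1
(-78 - 1*76)*u(-1) = (-78 - 1*76)*1 = (-78 - 76)*1 = -154*1 = -154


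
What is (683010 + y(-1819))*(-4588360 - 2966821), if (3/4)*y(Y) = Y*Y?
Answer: -115473945487394/3 ≈ -3.8491e+13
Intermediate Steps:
y(Y) = 4*Y²/3 (y(Y) = 4*(Y*Y)/3 = 4*Y²/3)
(683010 + y(-1819))*(-4588360 - 2966821) = (683010 + (4/3)*(-1819)²)*(-4588360 - 2966821) = (683010 + (4/3)*3308761)*(-7555181) = (683010 + 13235044/3)*(-7555181) = (15284074/3)*(-7555181) = -115473945487394/3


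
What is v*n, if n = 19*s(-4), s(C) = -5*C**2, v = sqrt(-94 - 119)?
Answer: -1520*I*sqrt(213) ≈ -22184.0*I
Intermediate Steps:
v = I*sqrt(213) (v = sqrt(-213) = I*sqrt(213) ≈ 14.595*I)
n = -1520 (n = 19*(-5*(-4)**2) = 19*(-5*16) = 19*(-80) = -1520)
v*n = (I*sqrt(213))*(-1520) = -1520*I*sqrt(213)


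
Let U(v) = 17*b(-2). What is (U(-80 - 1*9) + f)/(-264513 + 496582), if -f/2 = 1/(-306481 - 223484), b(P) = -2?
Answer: -18018808/122988447585 ≈ -0.00014651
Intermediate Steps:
U(v) = -34 (U(v) = 17*(-2) = -34)
f = 2/529965 (f = -2/(-306481 - 223484) = -2/(-529965) = -2*(-1/529965) = 2/529965 ≈ 3.7738e-6)
(U(-80 - 1*9) + f)/(-264513 + 496582) = (-34 + 2/529965)/(-264513 + 496582) = -18018808/529965/232069 = -18018808/529965*1/232069 = -18018808/122988447585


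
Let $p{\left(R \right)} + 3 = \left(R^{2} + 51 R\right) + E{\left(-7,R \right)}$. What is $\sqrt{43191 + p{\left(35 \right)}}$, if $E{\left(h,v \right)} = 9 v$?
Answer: $\sqrt{46513} \approx 215.67$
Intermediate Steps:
$p{\left(R \right)} = -3 + R^{2} + 60 R$ ($p{\left(R \right)} = -3 + \left(\left(R^{2} + 51 R\right) + 9 R\right) = -3 + \left(R^{2} + 60 R\right) = -3 + R^{2} + 60 R$)
$\sqrt{43191 + p{\left(35 \right)}} = \sqrt{43191 + \left(-3 + 35^{2} + 60 \cdot 35\right)} = \sqrt{43191 + \left(-3 + 1225 + 2100\right)} = \sqrt{43191 + 3322} = \sqrt{46513}$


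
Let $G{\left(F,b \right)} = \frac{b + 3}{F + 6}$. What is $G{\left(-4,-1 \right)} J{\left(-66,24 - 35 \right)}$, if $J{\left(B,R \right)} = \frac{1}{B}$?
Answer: $- \frac{1}{66} \approx -0.015152$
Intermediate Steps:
$G{\left(F,b \right)} = \frac{3 + b}{6 + F}$
$G{\left(-4,-1 \right)} J{\left(-66,24 - 35 \right)} = \frac{\frac{1}{6 - 4} \left(3 - 1\right)}{-66} = \frac{1}{2} \cdot 2 \left(- \frac{1}{66}\right) = 1 \left(- \frac{1}{66}\right) = - \frac{1}{66}$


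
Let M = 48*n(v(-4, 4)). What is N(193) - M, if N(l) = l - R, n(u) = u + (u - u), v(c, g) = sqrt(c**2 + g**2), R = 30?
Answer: 163 - 192*sqrt(2) ≈ -108.53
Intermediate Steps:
n(u) = u (n(u) = u + 0 = u)
N(l) = -30 + l (N(l) = l - 1*30 = l - 30 = -30 + l)
M = 192*sqrt(2) (M = 48*sqrt((-4)**2 + 4**2) = 48*sqrt(16 + 16) = 48*sqrt(32) = 48*(4*sqrt(2)) = 192*sqrt(2) ≈ 271.53)
N(193) - M = (-30 + 193) - 192*sqrt(2) = 163 - 192*sqrt(2)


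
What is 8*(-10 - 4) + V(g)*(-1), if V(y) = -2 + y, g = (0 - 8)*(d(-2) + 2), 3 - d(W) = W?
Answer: -54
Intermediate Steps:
d(W) = 3 - W
g = -56 (g = (0 - 8)*((3 - 1*(-2)) + 2) = -8*((3 + 2) + 2) = -8*(5 + 2) = -8*7 = -56)
8*(-10 - 4) + V(g)*(-1) = 8*(-10 - 4) + (-2 - 56)*(-1) = 8*(-14) - 58*(-1) = -112 + 58 = -54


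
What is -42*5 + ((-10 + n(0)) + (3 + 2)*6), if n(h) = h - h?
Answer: -190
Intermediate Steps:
n(h) = 0
-42*5 + ((-10 + n(0)) + (3 + 2)*6) = -42*5 + ((-10 + 0) + (3 + 2)*6) = -210 + (-10 + 5*6) = -210 + (-10 + 30) = -210 + 20 = -190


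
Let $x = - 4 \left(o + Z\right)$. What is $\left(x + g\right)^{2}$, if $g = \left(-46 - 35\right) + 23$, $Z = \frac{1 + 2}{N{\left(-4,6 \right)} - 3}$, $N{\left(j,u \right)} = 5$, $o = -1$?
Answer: $3600$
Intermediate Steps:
$Z = \frac{3}{2}$ ($Z = \frac{1 + 2}{5 - 3} = \frac{3}{2} \approx 1.5$)
$g = -58$ ($g = -81 + 23 = -58$)
$x = -2$ ($x = - 4 \left(-1 + \frac{3}{2}\right) = \left(-4\right) \frac{1}{2} = -2$)
$\left(x + g\right)^{2} = \left(-2 - 58\right)^{2} = \left(-60\right)^{2} = 3600$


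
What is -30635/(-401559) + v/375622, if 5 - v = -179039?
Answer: 41701954783/75417197349 ≈ 0.55295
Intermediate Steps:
v = 179044 (v = 5 - 1*(-179039) = 5 + 179039 = 179044)
-30635/(-401559) + v/375622 = -30635/(-401559) + 179044/375622 = -30635*(-1/401559) + 179044*(1/375622) = 30635/401559 + 89522/187811 = 41701954783/75417197349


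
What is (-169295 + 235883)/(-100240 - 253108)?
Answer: -16647/88337 ≈ -0.18845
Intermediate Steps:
(-169295 + 235883)/(-100240 - 253108) = 66588/(-353348) = 66588*(-1/353348) = -16647/88337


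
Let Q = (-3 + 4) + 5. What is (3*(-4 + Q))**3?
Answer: 216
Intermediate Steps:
Q = 6 (Q = 1 + 5 = 6)
(3*(-4 + Q))**3 = (3*(-4 + 6))**3 = (3*2)**3 = 6**3 = 216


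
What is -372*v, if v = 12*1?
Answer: -4464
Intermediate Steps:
v = 12
-372*v = -372*12 = -4464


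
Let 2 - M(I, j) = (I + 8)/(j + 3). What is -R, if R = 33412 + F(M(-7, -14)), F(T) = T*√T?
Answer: -33412 - 23*√253/121 ≈ -33415.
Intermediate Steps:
M(I, j) = 2 - (8 + I)/(3 + j) (M(I, j) = 2 - (I + 8)/(j + 3) = 2 - (8 + I)/(3 + j))
F(T) = T^(3/2)
R = 33412 + 23*√253/121 (R = 33412 + ((-2 - 1*(-7) + 2*(-14))/(3 - 14))^(3/2) = 33412 + ((-2 + 7 - 28)/(-11))^(3/2) = 33412 + (-1/11*(-23))^(3/2) = 33412 + (23/11)^(3/2) = 33412 + 23*√253/121 ≈ 33415.)
-R = -(33412 + 23*√253/121) = -33412 - 23*√253/121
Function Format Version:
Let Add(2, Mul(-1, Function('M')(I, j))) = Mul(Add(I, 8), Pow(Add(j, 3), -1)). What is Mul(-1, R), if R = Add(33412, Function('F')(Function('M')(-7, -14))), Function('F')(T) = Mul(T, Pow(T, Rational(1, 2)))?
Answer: Add(-33412, Mul(Rational(-23, 121), Pow(253, Rational(1, 2)))) ≈ -33415.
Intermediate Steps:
Function('M')(I, j) = Add(2, Mul(-1, Pow(Add(3, j), -1), Add(8, I))) (Function('M')(I, j) = Add(2, Mul(-1, Mul(Add(I, 8), Pow(Add(j, 3), -1)))) = Add(2, Mul(-1, Mul(Add(8, I), Pow(Add(3, j), -1)))) = Add(2, Mul(-1, Mul(Pow(Add(3, j), -1), Add(8, I)))) = Add(2, Mul(-1, Pow(Add(3, j), -1), Add(8, I))))
Function('F')(T) = Pow(T, Rational(3, 2))
R = Add(33412, Mul(Rational(23, 121), Pow(253, Rational(1, 2)))) (R = Add(33412, Pow(Mul(Pow(Add(3, -14), -1), Add(-2, Mul(-1, -7), Mul(2, -14))), Rational(3, 2))) = Add(33412, Pow(Mul(Pow(-11, -1), Add(-2, 7, -28)), Rational(3, 2))) = Add(33412, Pow(Mul(Rational(-1, 11), -23), Rational(3, 2))) = Add(33412, Pow(Rational(23, 11), Rational(3, 2))) = Add(33412, Mul(Rational(23, 121), Pow(253, Rational(1, 2)))) ≈ 33415.)
Mul(-1, R) = Mul(-1, Add(33412, Mul(Rational(23, 121), Pow(253, Rational(1, 2))))) = Add(-33412, Mul(Rational(-23, 121), Pow(253, Rational(1, 2))))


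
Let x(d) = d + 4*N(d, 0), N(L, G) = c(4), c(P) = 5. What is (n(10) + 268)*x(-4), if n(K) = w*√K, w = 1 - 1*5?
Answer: 4288 - 64*√10 ≈ 4085.6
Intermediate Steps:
w = -4 (w = 1 - 5 = -4)
N(L, G) = 5
n(K) = -4*√K
x(d) = 20 + d (x(d) = d + 4*5 = d + 20 = 20 + d)
(n(10) + 268)*x(-4) = (-4*√10 + 268)*(20 - 4) = (268 - 4*√10)*16 = 4288 - 64*√10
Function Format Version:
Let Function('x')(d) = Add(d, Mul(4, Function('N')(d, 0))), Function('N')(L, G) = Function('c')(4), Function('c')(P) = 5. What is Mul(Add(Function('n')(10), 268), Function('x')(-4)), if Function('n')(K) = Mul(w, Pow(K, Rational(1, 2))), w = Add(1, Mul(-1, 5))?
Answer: Add(4288, Mul(-64, Pow(10, Rational(1, 2)))) ≈ 4085.6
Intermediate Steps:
w = -4 (w = Add(1, -5) = -4)
Function('N')(L, G) = 5
Function('n')(K) = Mul(-4, Pow(K, Rational(1, 2)))
Function('x')(d) = Add(20, d) (Function('x')(d) = Add(d, Mul(4, 5)) = Add(d, 20) = Add(20, d))
Mul(Add(Function('n')(10), 268), Function('x')(-4)) = Mul(Add(Mul(-4, Pow(10, Rational(1, 2))), 268), Add(20, -4)) = Mul(Add(268, Mul(-4, Pow(10, Rational(1, 2)))), 16) = Add(4288, Mul(-64, Pow(10, Rational(1, 2))))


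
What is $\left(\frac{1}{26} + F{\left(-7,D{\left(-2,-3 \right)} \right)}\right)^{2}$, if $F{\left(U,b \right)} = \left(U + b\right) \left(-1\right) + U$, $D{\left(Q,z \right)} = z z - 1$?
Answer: $\frac{42849}{676} \approx 63.386$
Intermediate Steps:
$D{\left(Q,z \right)} = -1 + z^{2}$ ($D{\left(Q,z \right)} = z^{2} - 1 = -1 + z^{2}$)
$F{\left(U,b \right)} = - b$ ($F{\left(U,b \right)} = \left(- U - b\right) + U = - b$)
$\left(\frac{1}{26} + F{\left(-7,D{\left(-2,-3 \right)} \right)}\right)^{2} = \left(\frac{1}{26} - \left(-1 + \left(-3\right)^{2}\right)\right)^{2} = \left(\frac{1}{26} - \left(-1 + 9\right)\right)^{2} = \left(\frac{1}{26} - 8\right)^{2} = \left(- \frac{207}{26}\right)^{2} = \frac{42849}{676}$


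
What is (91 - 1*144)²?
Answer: 2809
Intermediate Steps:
(91 - 1*144)² = (91 - 144)² = (-53)² = 2809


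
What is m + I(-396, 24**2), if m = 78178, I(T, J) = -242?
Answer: 77936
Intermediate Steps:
m + I(-396, 24**2) = 78178 - 242 = 77936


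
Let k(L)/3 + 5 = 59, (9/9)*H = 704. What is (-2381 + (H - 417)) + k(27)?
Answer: -1932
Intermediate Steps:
H = 704
k(L) = 162 (k(L) = -15 + 3*59 = -15 + 177 = 162)
(-2381 + (H - 417)) + k(27) = (-2381 + (704 - 417)) + 162 = (-2381 + 287) + 162 = -2094 + 162 = -1932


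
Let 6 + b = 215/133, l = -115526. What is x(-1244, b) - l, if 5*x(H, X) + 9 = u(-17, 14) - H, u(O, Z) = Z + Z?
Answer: 578893/5 ≈ 1.1578e+5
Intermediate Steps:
u(O, Z) = 2*Z
b = -583/133 (b = -6 + 215/133 = -583/133 ≈ -4.3835)
x(H, X) = 19/5 - H/5 (x(H, X) = -9/5 + (2*14 - H)/5 = -9/5 + (28 - H)/5 = -9/5 + (28/5 - H/5) = 19/5 - H/5)
x(-1244, b) - l = (19/5 - 1/5*(-1244)) - 1*(-115526) = (19/5 + 1244/5) + 115526 = 1263/5 + 115526 = 578893/5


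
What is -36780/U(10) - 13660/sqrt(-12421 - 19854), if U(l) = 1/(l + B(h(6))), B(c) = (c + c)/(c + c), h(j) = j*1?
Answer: -404580 + 2732*I*sqrt(1291)/1291 ≈ -4.0458e+5 + 76.036*I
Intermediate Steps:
h(j) = j
B(c) = 1 (B(c) = (2*c)/((2*c)) = (2*c)*(1/(2*c)) = 1)
U(l) = 1/(1 + l) (U(l) = 1/(l + 1) = 1/(1 + l))
-36780/U(10) - 13660/sqrt(-12421 - 19854) = -36780/(1/(1 + 10)) - 13660/sqrt(-12421 - 19854) = -36780/(1/11) - 13660*(-I*sqrt(1291)/6455) = -36780/1/11 - 13660*(-I*sqrt(1291)/6455) = -36780*11 - (-2732)*I*sqrt(1291)/1291 = -404580 + 2732*I*sqrt(1291)/1291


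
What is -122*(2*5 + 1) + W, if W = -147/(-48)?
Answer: -21423/16 ≈ -1338.9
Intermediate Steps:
W = 49/16 (W = -147*(-1/48) = 49/16 ≈ 3.0625)
-122*(2*5 + 1) + W = -122*(2*5 + 1) + 49/16 = -122*(10 + 1) + 49/16 = -122*11 + 49/16 = -1342 + 49/16 = -21423/16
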